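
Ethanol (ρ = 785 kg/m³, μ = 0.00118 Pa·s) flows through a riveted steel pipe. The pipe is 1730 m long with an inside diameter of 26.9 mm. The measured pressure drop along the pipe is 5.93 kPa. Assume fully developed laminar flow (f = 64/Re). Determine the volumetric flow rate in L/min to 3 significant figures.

For laminar flow, f = 64/Re with Re = ρVD/μ, so Darcy-Weisbach reduces to ΔP = 32μLV/D². Solving for V: V = ΔP·D²/(32μL) = 5930·(0.0269)²/(32·0.00118·1730) = 0.06569 m/s.
Check: Re = ρVD/μ = 785·0.06569·0.0269/0.00118 = 1175 < 2300, so the laminar assumption holds.
Q = V·A = 0.06569·(π/4·0.0269²) = 3.733e-05 m³/s = 2.24 L/min.

Q ≈ 2.24 L/min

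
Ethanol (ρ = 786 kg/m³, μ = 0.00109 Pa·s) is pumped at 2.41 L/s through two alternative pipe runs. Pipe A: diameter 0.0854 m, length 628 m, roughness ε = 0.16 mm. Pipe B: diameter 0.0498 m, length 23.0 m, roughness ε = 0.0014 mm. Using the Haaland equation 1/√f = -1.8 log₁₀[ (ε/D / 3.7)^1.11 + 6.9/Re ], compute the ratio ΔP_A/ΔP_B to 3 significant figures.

ΔP_A/ΔP_B ≈ 2.43

Pipe A: V = Q/A = 0.00241/0.005728 = 0.4207 m/s; Re = 2.591e+04; ε/D = 0.00187; Haaland → f = 0.02811; ΔP_A = f(L/D)(ρV²/2) = 1.438e+04 Pa.
Pipe B: V = Q/A = 0.00241/0.001948 = 1.237 m/s; Re = 4.443e+04; ε/D = 2.81e-05; Haaland → f = 0.02134; ΔP_B = f(L/D)(ρV²/2) = 5929 Pa.
ΔP_A/ΔP_B = 1.438e+04/5929 = 2.43.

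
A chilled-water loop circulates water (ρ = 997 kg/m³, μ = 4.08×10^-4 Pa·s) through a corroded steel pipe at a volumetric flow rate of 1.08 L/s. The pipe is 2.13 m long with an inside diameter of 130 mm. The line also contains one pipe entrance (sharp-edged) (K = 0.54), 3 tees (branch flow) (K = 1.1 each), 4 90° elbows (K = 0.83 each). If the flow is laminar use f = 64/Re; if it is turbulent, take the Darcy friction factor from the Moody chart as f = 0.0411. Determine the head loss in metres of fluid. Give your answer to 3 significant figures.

h_f ≈ 0.00264 m

Q = 1.08 L/s = 1.08/1000 = 0.00108 m³/s.
Cross-sectional area A = πD²/4 = π(0.13)²/4 = 0.01327 m²; mean velocity V = Q/A = 0.00108/0.01327 = 0.08137 m/s.
Reynolds number Re = ρVD/μ = 997 · 0.08137 · 0.13 / 0.000408 = 2.585e+04.
Re > 4000 → turbulent; use the Moody-chart value f = 0.0411.
Total minor-loss coefficient ΣK = 1·0.54 + 3·1.1 + 4·0.83 = 7.16.
ΔP = [f·L/D + ΣK]·(ρV²/2) = [0.0411·2.13/0.13 + 7.16]·(997·0.08137²/2) = [0.6734 + 7.16]·3.3 = 25.85 Pa.
Head loss h_f = ΔP/(ρg) = 25.85/(997·9.81) = 0.00264 m.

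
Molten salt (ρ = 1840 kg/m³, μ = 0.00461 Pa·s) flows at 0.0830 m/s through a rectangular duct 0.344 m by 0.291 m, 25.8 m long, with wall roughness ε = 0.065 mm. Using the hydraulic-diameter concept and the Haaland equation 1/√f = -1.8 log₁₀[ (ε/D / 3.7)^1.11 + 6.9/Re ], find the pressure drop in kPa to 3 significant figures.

ΔP ≈ 0.0160 kPa

Hydraulic diameter D_h = 4A/P = 4·(0.344·0.291)/(2·(0.344+0.291)) = 0.4004/1.27 = 0.3153 m.
Re = ρVD_h/μ = 1840·0.083·0.3153/0.00461 = 1.044e+04.
ε/D_h = 6.5e-05/0.3153 = 0.000206; Haaland gives 1/√f = -1.8 log₁₀[1.9e-05+0.000661] = 5.702, so f = 0.03076.
ΔP = f(L/D_h)(ρV²/2) = 0.03076·25.8/0.3153·6.338 = 15.95 Pa.
ΔP = 0.0160 kPa.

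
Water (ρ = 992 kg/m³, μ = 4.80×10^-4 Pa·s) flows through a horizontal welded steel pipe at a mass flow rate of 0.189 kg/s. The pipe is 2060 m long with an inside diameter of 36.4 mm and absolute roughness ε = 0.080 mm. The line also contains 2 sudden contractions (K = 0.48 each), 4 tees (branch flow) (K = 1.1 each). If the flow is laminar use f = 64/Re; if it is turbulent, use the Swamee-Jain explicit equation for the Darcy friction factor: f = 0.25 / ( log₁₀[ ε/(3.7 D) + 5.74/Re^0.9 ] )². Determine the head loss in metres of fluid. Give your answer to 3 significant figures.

h_f ≈ 3.15 m

A = πD²/4 = π(0.0364)²/4 = 0.001041 m²; mean velocity V = ṁ/(ρA) = 0.189/(992 · 0.001041) = 0.1831 m/s.
Reynolds number Re = ρVD/μ = 992 · 0.1831 · 0.0364 / 0.00048 = 1.377e+04.
Re > 4000 → turbulent. Relative roughness ε/D = 8e-05/0.0364 = 0.0022. Swamee-Jain: f = 0.25/(log₁₀[0.0022/3.7 + 5.74/1.377e+04^0.9])² = 0.25/(log₁₀[0.000594 + 0.00108])² = 0.25/(-2.776)² = 0.03244.
Total minor-loss coefficient ΣK = 2·0.48 + 4·1.1 = 5.36.
ΔP = [f·L/D + ΣK]·(ρV²/2) = [0.03244·2060/0.0364 + 5.36]·(992·0.1831²/2) = [1836 + 5.36]·16.63 = 3.061e+04 Pa.
Head loss h_f = ΔP/(ρg) = 3.061e+04/(992·9.81) = 3.15 m.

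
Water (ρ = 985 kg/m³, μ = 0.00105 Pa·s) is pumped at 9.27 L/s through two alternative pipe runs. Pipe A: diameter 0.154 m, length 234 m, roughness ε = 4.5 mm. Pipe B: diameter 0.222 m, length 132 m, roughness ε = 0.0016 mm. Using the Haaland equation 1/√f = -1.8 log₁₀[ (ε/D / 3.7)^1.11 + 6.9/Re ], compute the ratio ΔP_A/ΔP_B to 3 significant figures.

Pipe A: V = Q/A = 0.00927/0.01863 = 0.4977 m/s; Re = 7.19e+04; ε/D = 0.0292; Haaland → f = 0.0571; ΔP_A = f(L/D)(ρV²/2) = 1.058e+04 Pa.
Pipe B: V = Q/A = 0.00927/0.03871 = 0.2395 m/s; Re = 4.988e+04; ε/D = 7.21e-06; Haaland → f = 0.02074; ΔP_B = f(L/D)(ρV²/2) = 348.4 Pa.
ΔP_A/ΔP_B = 1.058e+04/348.4 = 30.4.

ΔP_A/ΔP_B ≈ 30.4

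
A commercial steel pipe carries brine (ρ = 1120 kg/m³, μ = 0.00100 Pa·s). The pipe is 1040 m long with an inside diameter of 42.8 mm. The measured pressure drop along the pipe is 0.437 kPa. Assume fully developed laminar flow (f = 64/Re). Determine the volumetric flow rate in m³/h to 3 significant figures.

Q ≈ 0.125 m³/h

For laminar flow, f = 64/Re with Re = ρVD/μ, so Darcy-Weisbach reduces to ΔP = 32μLV/D². Solving for V: V = ΔP·D²/(32μL) = 437·(0.0428)²/(32·0.001·1040) = 0.02405 m/s.
Check: Re = ρVD/μ = 1120·0.02405·0.0428/0.001 = 1153 < 2300, so the laminar assumption holds.
Q = V·A = 0.02405·(π/4·0.0428²) = 3.461e-05 m³/s = 0.125 m³/h.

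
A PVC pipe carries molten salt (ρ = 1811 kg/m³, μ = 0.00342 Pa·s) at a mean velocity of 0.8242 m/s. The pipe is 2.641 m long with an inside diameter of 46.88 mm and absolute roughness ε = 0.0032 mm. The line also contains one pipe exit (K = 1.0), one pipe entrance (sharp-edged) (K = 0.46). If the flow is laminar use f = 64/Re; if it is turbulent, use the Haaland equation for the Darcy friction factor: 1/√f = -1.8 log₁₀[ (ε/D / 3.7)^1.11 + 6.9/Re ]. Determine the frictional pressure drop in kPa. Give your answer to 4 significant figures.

ΔP ≈ 1.789 kPa

Reynolds number Re = ρVD/μ = 1811 · 0.8242 · 0.04688 / 0.00342 = 2.046e+04.
Re > 4000 → turbulent. Relative roughness ε/D = 3.2e-06/0.04688 = 6.83e-05. Haaland: 1/√f = -1.8 log₁₀[(6.83e-05/3.7)^1.11 + 6.9/2.046e+04] = -1.8 log₁₀[5.56e-06 + 0.000337] = 6.237, so f = 0.02571.
Total minor-loss coefficient ΣK = 1·1 + 1·0.46 = 1.46.
ΔP = [f·L/D + ΣK]·(ρV²/2) = [0.02571·2.641/0.04688 + 1.46]·(1811·0.8242²/2) = [1.448 + 1.46]·615.1 = 1789 Pa.
ΔP = 1789 Pa = 1.789 kPa.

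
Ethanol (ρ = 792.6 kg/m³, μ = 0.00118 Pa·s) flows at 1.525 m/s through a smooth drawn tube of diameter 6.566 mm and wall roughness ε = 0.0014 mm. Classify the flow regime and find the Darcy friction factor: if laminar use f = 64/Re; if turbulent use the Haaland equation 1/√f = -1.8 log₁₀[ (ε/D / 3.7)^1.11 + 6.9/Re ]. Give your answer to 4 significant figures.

f ≈ 0.03474

Re = ρVD/μ = 792.6·1.525·0.006566/0.00118 = 6726.
Re > 4000 → turbulent. ε/D = 1.4e-06/0.006566 = 0.000213; Haaland: 1/√f = -1.8 log₁₀[1.97e-05 + 0.00103] = 5.365, so f = 0.03474.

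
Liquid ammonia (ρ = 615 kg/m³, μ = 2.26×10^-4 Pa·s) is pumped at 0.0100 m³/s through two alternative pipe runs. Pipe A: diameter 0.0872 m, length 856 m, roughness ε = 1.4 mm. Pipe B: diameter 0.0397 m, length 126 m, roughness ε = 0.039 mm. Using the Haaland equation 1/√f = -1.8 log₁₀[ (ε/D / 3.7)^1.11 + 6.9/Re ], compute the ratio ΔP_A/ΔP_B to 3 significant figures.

Pipe A: V = Q/A = 0.01/0.005972 = 1.674 m/s; Re = 3.973e+05; ε/D = 0.0161; Haaland → f = 0.04499; ΔP_A = f(L/D)(ρV²/2) = 3.807e+05 Pa.
Pipe B: V = Q/A = 0.01/0.001238 = 8.078 m/s; Re = 8.727e+05; ε/D = 0.000982; Haaland → f = 0.0199; ΔP_B = f(L/D)(ρV²/2) = 1.267e+06 Pa.
ΔP_A/ΔP_B = 3.807e+05/1.267e+06 = 0.300.

ΔP_A/ΔP_B ≈ 0.300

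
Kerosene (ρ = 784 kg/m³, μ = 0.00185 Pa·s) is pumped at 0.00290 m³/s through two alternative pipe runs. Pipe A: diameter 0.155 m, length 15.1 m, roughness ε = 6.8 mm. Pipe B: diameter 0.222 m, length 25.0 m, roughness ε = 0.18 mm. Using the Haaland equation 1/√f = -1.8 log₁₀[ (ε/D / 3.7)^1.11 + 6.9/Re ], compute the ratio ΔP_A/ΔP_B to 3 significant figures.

ΔP_A/ΔP_B ≈ 7.30

Pipe A: V = Q/A = 0.0029/0.01887 = 0.1537 m/s; Re = 1.01e+04; ε/D = 0.0439; Haaland → f = 0.07006; ΔP_A = f(L/D)(ρV²/2) = 63.2 Pa.
Pipe B: V = Q/A = 0.0029/0.03871 = 0.07492 m/s; Re = 7049; ε/D = 0.000811; Haaland → f = 0.03493; ΔP_B = f(L/D)(ρV²/2) = 8.656 Pa.
ΔP_A/ΔP_B = 63.2/8.656 = 7.30.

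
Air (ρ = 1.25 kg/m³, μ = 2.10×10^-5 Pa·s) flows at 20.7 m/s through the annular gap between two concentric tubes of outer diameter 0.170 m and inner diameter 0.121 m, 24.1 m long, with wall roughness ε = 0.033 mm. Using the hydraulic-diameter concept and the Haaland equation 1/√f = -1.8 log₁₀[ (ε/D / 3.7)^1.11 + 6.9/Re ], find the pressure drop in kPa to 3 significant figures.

Hydraulic diameter D_h = 4A/P = D_o - D_i = 0.17 - 0.121 = 0.049 m.
Re = ρVD_h/μ = 1.25·20.7·0.049/2.1e-05 = 6.038e+04.
ε/D_h = 3.3e-05/0.049 = 0.000673; Haaland gives 1/√f = -1.8 log₁₀[7.06e-05+0.000114] = 6.72, so f = 0.02215.
ΔP = f(L/D_h)(ρV²/2) = 0.02215·24.1/0.049·267.8 = 2917 Pa.
ΔP = 2.92 kPa.

ΔP ≈ 2.92 kPa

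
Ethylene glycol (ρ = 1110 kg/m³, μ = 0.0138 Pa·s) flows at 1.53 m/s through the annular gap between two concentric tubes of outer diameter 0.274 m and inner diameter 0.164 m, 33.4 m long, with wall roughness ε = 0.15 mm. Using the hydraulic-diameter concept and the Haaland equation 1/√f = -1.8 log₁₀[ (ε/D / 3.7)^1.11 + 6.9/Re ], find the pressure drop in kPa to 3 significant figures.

ΔP ≈ 12.1 kPa

Hydraulic diameter D_h = 4A/P = D_o - D_i = 0.274 - 0.164 = 0.11 m.
Re = ρVD_h/μ = 1110·1.53·0.11/0.0138 = 1.354e+04.
ε/D_h = 0.00015/0.11 = 0.00136; Haaland gives 1/√f = -1.8 log₁₀[0.000154+0.00051] = 5.72, so f = 0.03056.
ΔP = f(L/D_h)(ρV²/2) = 0.03056·33.4/0.11·1299 = 1.206e+04 Pa.
ΔP = 12.1 kPa.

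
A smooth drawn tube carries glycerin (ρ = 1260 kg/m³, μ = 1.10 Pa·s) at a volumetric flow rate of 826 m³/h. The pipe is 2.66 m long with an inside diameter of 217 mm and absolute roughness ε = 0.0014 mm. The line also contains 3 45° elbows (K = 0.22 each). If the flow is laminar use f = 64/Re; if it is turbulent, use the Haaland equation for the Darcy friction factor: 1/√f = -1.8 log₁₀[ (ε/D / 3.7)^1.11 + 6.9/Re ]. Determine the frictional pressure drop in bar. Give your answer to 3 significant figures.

ΔP ≈ 0.283 bar

Q = 826 m³/h = 826/3600 = 0.2294 m³/s.
Cross-sectional area A = πD²/4 = π(0.217)²/4 = 0.03698 m²; mean velocity V = Q/A = 0.2294/0.03698 = 6.204 m/s.
Reynolds number Re = ρVD/μ = 1260 · 6.204 · 0.217 / 1.1 = 1542.
Re < 2300 → laminar flow, so f = 64/Re = 64/1542 = 0.0415 (the turbulent correlation is not needed).
Total minor-loss coefficient ΣK = 3·0.22 = 0.66.
ΔP = [f·L/D + ΣK]·(ρV²/2) = [0.0415·2.66/0.217 + 0.66]·(1260·6.204²/2) = [0.5087 + 0.66]·2.425e+04 = 2.834e+04 Pa.
ΔP = 2.834e+04 Pa = 0.283 bar.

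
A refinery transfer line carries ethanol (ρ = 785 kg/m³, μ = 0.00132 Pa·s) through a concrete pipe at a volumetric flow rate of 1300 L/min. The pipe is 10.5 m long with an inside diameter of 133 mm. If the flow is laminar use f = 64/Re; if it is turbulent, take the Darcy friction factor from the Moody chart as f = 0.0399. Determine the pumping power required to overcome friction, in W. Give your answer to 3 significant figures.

Q = 1300 L/min = 1300/60000 = 0.02167 m³/s.
Cross-sectional area A = πD²/4 = π(0.133)²/4 = 0.01389 m²; mean velocity V = Q/A = 0.02167/0.01389 = 1.56 m/s.
Reynolds number Re = ρVD/μ = 785 · 1.56 · 0.133 / 0.00132 = 1.234e+05.
Re > 4000 → turbulent; use the Moody-chart value f = 0.0399.
Darcy-Weisbach: ΔP = f(L/D)(ρV²/2) = 0.0399·(10.5/0.133)·(785·1.56²/2) = 0.0399·78.95·954.6 = 3007 Pa.
Pumping power P = QΔP = 0.02167·3007 = 65.15 W = 65.2 W.

P ≈ 65.2 W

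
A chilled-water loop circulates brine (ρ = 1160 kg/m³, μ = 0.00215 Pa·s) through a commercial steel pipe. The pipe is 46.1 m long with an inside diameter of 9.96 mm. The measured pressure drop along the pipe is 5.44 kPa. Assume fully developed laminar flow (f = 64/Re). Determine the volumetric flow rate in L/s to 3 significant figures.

Q ≈ 0.0133 L/s

For laminar flow, f = 64/Re with Re = ρVD/μ, so Darcy-Weisbach reduces to ΔP = 32μLV/D². Solving for V: V = ΔP·D²/(32μL) = 5440·(0.00996)²/(32·0.00215·46.1) = 0.1701 m/s.
Check: Re = ρVD/μ = 1160·0.1701·0.00996/0.00215 = 914.3 < 2300, so the laminar assumption holds.
Q = V·A = 0.1701·(π/4·0.00996²) = 1.326e-05 m³/s = 0.0133 L/s.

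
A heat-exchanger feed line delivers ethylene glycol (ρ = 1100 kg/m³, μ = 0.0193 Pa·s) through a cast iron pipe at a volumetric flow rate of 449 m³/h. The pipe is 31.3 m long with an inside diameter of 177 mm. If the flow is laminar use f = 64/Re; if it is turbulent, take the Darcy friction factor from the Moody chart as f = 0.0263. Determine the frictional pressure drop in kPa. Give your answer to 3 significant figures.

ΔP ≈ 65.7 kPa

Q = 449 m³/h = 449/3600 = 0.1247 m³/s.
Cross-sectional area A = πD²/4 = π(0.177)²/4 = 0.02461 m²; mean velocity V = Q/A = 0.1247/0.02461 = 5.069 m/s.
Reynolds number Re = ρVD/μ = 1100 · 5.069 · 0.177 / 0.0193 = 5.113e+04.
Re > 4000 → turbulent; use the Moody-chart value f = 0.0263.
Darcy-Weisbach: ΔP = f(L/D)(ρV²/2) = 0.0263·(31.3/0.177)·(1100·5.069²/2) = 0.0263·176.8·1.413e+04 = 6.572e+04 Pa.
ΔP = 6.572e+04 Pa = 65.7 kPa.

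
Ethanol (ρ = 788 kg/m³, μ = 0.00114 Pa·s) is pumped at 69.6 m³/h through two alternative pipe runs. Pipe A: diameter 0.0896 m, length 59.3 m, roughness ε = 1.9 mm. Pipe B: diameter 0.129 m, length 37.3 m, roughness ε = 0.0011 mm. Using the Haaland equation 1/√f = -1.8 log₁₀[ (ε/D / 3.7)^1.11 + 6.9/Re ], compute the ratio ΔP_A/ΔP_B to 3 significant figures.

Pipe A: V = Q/A = 0.01933/0.006305 = 3.066 m/s; Re = 1.899e+05; ε/D = 0.0212; Haaland → f = 0.05004; ΔP_A = f(L/D)(ρV²/2) = 1.227e+05 Pa.
Pipe B: V = Q/A = 0.01933/0.01307 = 1.479 m/s; Re = 1.319e+05; ε/D = 8.53e-06; Haaland → f = 0.01687; ΔP_B = f(L/D)(ρV²/2) = 4206 Pa.
ΔP_A/ΔP_B = 1.227e+05/4206 = 29.2.

ΔP_A/ΔP_B ≈ 29.2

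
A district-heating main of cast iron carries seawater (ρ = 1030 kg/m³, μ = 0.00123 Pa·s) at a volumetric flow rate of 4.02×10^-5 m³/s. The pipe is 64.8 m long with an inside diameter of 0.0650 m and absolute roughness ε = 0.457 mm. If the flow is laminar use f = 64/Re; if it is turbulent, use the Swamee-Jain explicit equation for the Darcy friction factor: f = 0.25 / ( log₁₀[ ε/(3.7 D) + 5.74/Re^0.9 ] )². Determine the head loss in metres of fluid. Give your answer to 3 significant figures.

Cross-sectional area A = πD²/4 = π(0.065)²/4 = 0.003318 m²; mean velocity V = Q/A = 4.02e-05/0.003318 = 0.01211 m/s.
Reynolds number Re = ρVD/μ = 1030 · 0.01211 · 0.065 / 0.00123 = 659.4.
Re < 2300 → laminar flow, so f = 64/Re = 64/659.4 = 0.09706 (the turbulent correlation is not needed).
Darcy-Weisbach: ΔP = f(L/D)(ρV²/2) = 0.09706·(64.8/0.065)·(1030·0.01211²/2) = 0.09706·996.9·0.07558 = 7.313 Pa.
Head loss h_f = ΔP/(ρg) = 7.313/(1030·9.81) = 7.24×10^-4 m.

h_f ≈ 7.24×10^-4 m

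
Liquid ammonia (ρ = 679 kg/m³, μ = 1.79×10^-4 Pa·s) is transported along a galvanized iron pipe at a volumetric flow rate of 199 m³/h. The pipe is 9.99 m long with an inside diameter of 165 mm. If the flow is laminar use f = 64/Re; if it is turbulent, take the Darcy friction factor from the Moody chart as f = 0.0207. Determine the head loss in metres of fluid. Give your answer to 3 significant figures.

h_f ≈ 0.427 m

Q = 199 m³/h = 199/3600 = 0.05528 m³/s.
Cross-sectional area A = πD²/4 = π(0.165)²/4 = 0.02138 m²; mean velocity V = Q/A = 0.05528/0.02138 = 2.585 m/s.
Reynolds number Re = ρVD/μ = 679 · 2.585 · 0.165 / 0.000179 = 1.618e+06.
Re > 4000 → turbulent; use the Moody-chart value f = 0.0207.
Darcy-Weisbach: ΔP = f(L/D)(ρV²/2) = 0.0207·(9.99/0.165)·(679·2.585²/2) = 0.0207·60.55·2269 = 2844 Pa.
Head loss h_f = ΔP/(ρg) = 2844/(679·9.81) = 0.427 m.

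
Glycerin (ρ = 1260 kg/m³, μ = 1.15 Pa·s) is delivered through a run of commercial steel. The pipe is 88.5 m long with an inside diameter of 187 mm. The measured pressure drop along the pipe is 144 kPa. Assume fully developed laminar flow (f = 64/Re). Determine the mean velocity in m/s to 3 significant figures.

For laminar flow, f = 64/Re with Re = ρVD/μ, so Darcy-Weisbach reduces to ΔP = 32μLV/D². Solving for V: V = ΔP·D²/(32μL) = 1.44e+05·(0.187)²/(32·1.15·88.5) = 1.546 m/s.
Check: Re = ρVD/μ = 1260·1.546·0.187/1.15 = 316.8 < 2300, so the laminar assumption holds.

V ≈ 1.55 m/s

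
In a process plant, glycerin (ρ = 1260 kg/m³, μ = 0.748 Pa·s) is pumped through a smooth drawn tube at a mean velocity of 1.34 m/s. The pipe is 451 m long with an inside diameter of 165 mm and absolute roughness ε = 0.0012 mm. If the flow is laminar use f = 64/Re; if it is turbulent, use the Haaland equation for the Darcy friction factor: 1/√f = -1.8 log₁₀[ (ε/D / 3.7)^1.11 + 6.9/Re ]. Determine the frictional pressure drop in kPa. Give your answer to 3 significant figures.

ΔP ≈ 531 kPa

Reynolds number Re = ρVD/μ = 1260 · 1.34 · 0.165 / 0.748 = 372.4.
Re < 2300 → laminar flow, so f = 64/Re = 64/372.4 = 0.1718 (the turbulent correlation is not needed).
Darcy-Weisbach: ΔP = f(L/D)(ρV²/2) = 0.1718·(451/0.165)·(1260·1.34²/2) = 0.1718·2733·1131 = 5.313e+05 Pa.
ΔP = 5.313e+05 Pa = 531 kPa.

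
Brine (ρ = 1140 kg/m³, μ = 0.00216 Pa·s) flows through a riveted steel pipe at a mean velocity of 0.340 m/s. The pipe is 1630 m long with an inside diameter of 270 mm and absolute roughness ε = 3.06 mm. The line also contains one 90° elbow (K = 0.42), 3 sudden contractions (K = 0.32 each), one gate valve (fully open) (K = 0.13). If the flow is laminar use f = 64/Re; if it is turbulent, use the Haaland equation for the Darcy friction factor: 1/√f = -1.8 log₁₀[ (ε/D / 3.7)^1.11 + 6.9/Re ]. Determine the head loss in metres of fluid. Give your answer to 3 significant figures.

h_f ≈ 1.46 m

Reynolds number Re = ρVD/μ = 1140 · 0.34 · 0.27 / 0.00216 = 4.845e+04.
Re > 4000 → turbulent. Relative roughness ε/D = 0.00306/0.27 = 0.0113. Haaland: 1/√f = -1.8 log₁₀[(0.0113/3.7)^1.11 + 6.9/4.845e+04] = -1.8 log₁₀[0.00162 + 0.000142] = 4.957, so f = 0.0407.
Total minor-loss coefficient ΣK = 1·0.42 + 3·0.32 + 1·0.13 = 1.51.
ΔP = [f·L/D + ΣK]·(ρV²/2) = [0.0407·1630/0.27 + 1.51]·(1140·0.34²/2) = [245.7 + 1.51]·65.89 = 1.629e+04 Pa.
Head loss h_f = ΔP/(ρg) = 1.629e+04/(1140·9.81) = 1.46 m.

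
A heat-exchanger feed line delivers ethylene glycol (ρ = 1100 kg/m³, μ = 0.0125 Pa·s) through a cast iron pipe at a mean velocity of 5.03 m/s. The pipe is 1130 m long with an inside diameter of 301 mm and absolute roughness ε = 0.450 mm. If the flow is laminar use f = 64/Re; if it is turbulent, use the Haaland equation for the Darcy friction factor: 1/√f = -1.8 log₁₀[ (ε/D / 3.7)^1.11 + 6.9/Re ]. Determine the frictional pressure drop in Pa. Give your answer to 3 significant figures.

Reynolds number Re = ρVD/μ = 1100 · 5.03 · 0.301 / 0.0125 = 1.332e+05.
Re > 4000 → turbulent. Relative roughness ε/D = 0.00045/0.301 = 0.0015. Haaland: 1/√f = -1.8 log₁₀[(0.0015/3.7)^1.11 + 6.9/1.332e+05] = -1.8 log₁₀[0.000171 + 5.18e-05] = 6.574, so f = 0.02314.
Darcy-Weisbach: ΔP = f(L/D)(ρV²/2) = 0.02314·(1130/0.301)·(1100·5.03²/2) = 0.02314·3754·1.392e+04 = 1.209e+06 Pa.

ΔP ≈ 1.21×10^6 Pa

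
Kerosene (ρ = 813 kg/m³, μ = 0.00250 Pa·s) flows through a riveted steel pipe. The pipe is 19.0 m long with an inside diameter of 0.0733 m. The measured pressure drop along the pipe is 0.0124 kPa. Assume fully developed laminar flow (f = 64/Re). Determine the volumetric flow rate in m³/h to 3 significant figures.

Q ≈ 0.666 m³/h

For laminar flow, f = 64/Re with Re = ρVD/μ, so Darcy-Weisbach reduces to ΔP = 32μLV/D². Solving for V: V = ΔP·D²/(32μL) = 12.4·(0.0733)²/(32·0.0025·19) = 0.04383 m/s.
Check: Re = ρVD/μ = 813·0.04383·0.0733/0.0025 = 1045 < 2300, so the laminar assumption holds.
Q = V·A = 0.04383·(π/4·0.0733²) = 0.000185 m³/s = 0.666 m³/h.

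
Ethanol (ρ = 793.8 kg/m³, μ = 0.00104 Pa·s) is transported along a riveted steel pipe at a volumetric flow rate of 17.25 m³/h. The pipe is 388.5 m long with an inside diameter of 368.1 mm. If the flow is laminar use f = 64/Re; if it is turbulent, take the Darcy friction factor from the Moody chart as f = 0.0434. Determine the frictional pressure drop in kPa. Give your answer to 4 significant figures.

Q = 17.25 m³/h = 17.25/3600 = 0.004792 m³/s.
Cross-sectional area A = πD²/4 = π(0.3681)²/4 = 0.1064 m²; mean velocity V = Q/A = 0.004792/0.1064 = 0.04503 m/s.
Reynolds number Re = ρVD/μ = 793.8 · 0.04503 · 0.3681 / 0.00104 = 1.265e+04.
Re > 4000 → turbulent; use the Moody-chart value f = 0.0434.
Darcy-Weisbach: ΔP = f(L/D)(ρV²/2) = 0.0434·(388.5/0.3681)·(793.8·0.04503²/2) = 0.0434·1055·0.8047 = 36.86 Pa.
ΔP = 36.86 Pa = 0.03686 kPa.

ΔP ≈ 0.03686 kPa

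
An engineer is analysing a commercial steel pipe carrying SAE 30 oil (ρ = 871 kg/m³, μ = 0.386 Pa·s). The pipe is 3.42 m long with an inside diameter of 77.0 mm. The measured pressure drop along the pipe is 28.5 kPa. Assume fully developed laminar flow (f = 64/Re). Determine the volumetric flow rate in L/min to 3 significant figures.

Q ≈ 1120 L/min

For laminar flow, f = 64/Re with Re = ρVD/μ, so Darcy-Weisbach reduces to ΔP = 32μLV/D². Solving for V: V = ΔP·D²/(32μL) = 2.85e+04·(0.077)²/(32·0.386·3.42) = 4 m/s.
Check: Re = ρVD/μ = 871·4·0.077/0.386 = 695 < 2300, so the laminar assumption holds.
Q = V·A = 4·(π/4·0.077²) = 0.01863 m³/s = 1120 L/min.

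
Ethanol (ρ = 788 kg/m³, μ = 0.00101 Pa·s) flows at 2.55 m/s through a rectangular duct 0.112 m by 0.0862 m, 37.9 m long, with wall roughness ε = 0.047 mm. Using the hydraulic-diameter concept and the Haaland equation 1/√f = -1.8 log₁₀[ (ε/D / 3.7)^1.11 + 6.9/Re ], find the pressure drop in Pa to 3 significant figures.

ΔP ≈ 18500 Pa

Hydraulic diameter D_h = 4A/P = 4·(0.112·0.0862)/(2·(0.112+0.0862)) = 0.03862/0.3964 = 0.09742 m.
Re = ρVD_h/μ = 788·2.55·0.09742/0.00101 = 1.938e+05.
ε/D_h = 4.7e-05/0.09742 = 0.000482; Haaland gives 1/√f = -1.8 log₁₀[4.87e-05+3.56e-05] = 7.333, so f = 0.0186.
ΔP = f(L/D_h)(ρV²/2) = 0.0186·37.9/0.09742·2562 = 1.853e+04 Pa.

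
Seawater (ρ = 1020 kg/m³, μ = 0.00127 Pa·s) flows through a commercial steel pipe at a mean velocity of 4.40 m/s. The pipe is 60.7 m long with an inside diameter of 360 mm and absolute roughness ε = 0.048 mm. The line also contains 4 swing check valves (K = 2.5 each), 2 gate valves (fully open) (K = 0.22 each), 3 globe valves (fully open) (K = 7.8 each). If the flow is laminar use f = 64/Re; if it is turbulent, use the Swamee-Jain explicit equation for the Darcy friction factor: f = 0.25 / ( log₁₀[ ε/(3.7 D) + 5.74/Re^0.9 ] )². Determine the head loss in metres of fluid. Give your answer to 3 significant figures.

h_f ≈ 35.7 m

Reynolds number Re = ρVD/μ = 1020 · 4.4 · 0.36 / 0.00127 = 1.272e+06.
Re > 4000 → turbulent. Relative roughness ε/D = 4.8e-05/0.36 = 0.000133. Swamee-Jain: f = 0.25/(log₁₀[0.000133/3.7 + 5.74/1.272e+06^0.9])² = 0.25/(log₁₀[3.6e-05 + 1.84e-05])² = 0.25/(-4.264)² = 0.01375.
Total minor-loss coefficient ΣK = 4·2.5 + 2·0.22 + 3·7.8 = 33.8.
ΔP = [f·L/D + ΣK]·(ρV²/2) = [0.01375·60.7/0.36 + 33.8]·(1020·4.4²/2) = [2.318 + 33.8]·9874 = 3.57e+05 Pa.
Head loss h_f = ΔP/(ρg) = 3.57e+05/(1020·9.81) = 35.7 m.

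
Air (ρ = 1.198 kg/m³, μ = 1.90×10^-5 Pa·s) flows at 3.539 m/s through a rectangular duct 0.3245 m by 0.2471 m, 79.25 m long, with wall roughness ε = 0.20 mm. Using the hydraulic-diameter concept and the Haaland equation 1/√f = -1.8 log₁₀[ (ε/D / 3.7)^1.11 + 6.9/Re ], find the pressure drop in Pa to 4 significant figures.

ΔP ≈ 46.96 Pa

Hydraulic diameter D_h = 4A/P = 4·(0.3245·0.2471)/(2·(0.3245+0.2471)) = 0.3207/1.143 = 0.2806 m.
Re = ρVD_h/μ = 1.198·3.539·0.2806/1.9e-05 = 6.26e+04.
ε/D_h = 0.0002/0.2806 = 0.000713; Haaland gives 1/√f = -1.8 log₁₀[7.52e-05+0.00011] = 6.717, so f = 0.02216.
ΔP = f(L/D_h)(ρV²/2) = 0.02216·79.25/0.2806·7.502 = 46.96 Pa.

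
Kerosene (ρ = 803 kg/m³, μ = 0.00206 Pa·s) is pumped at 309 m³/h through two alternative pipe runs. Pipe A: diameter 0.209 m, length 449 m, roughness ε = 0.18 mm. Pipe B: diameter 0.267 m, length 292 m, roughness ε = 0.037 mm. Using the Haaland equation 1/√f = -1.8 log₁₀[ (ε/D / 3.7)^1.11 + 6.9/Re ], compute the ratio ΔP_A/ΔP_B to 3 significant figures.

ΔP_A/ΔP_B ≈ 6.24

Pipe A: V = Q/A = 0.08583/0.03431 = 2.502 m/s; Re = 2.038e+05; ε/D = 0.000861; Haaland → f = 0.02032; ΔP_A = f(L/D)(ρV²/2) = 1.097e+05 Pa.
Pipe B: V = Q/A = 0.08583/0.05599 = 1.533 m/s; Re = 1.596e+05; ε/D = 0.000139; Haaland → f = 0.01704; ΔP_B = f(L/D)(ρV²/2) = 1.758e+04 Pa.
ΔP_A/ΔP_B = 1.097e+05/1.758e+04 = 6.24.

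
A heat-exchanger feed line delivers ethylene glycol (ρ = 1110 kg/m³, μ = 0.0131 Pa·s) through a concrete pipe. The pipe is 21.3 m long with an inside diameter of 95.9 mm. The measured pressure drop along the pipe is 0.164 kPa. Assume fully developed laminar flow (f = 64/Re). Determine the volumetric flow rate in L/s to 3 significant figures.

For laminar flow, f = 64/Re with Re = ρVD/μ, so Darcy-Weisbach reduces to ΔP = 32μLV/D². Solving for V: V = ΔP·D²/(32μL) = 164·(0.0959)²/(32·0.0131·21.3) = 0.1689 m/s.
Check: Re = ρVD/μ = 1110·0.1689·0.0959/0.0131 = 1373 < 2300, so the laminar assumption holds.
Q = V·A = 0.1689·(π/4·0.0959²) = 0.00122 m³/s = 1.22 L/s.

Q ≈ 1.22 L/s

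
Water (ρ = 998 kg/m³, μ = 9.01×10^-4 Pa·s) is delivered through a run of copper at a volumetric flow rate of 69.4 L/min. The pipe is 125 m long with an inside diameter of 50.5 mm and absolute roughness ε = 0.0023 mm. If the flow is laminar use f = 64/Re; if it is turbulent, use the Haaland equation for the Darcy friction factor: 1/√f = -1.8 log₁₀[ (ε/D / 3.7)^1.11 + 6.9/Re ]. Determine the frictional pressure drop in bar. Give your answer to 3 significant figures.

ΔP ≈ 0.0947 bar

Q = 69.4 L/min = 69.4/60000 = 0.001157 m³/s.
Cross-sectional area A = πD²/4 = π(0.0505)²/4 = 0.002003 m²; mean velocity V = Q/A = 0.001157/0.002003 = 0.5775 m/s.
Reynolds number Re = ρVD/μ = 998 · 0.5775 · 0.0505 / 0.000901 = 3.23e+04.
Re > 4000 → turbulent. Relative roughness ε/D = 2.3e-06/0.0505 = 4.55e-05. Haaland: 1/√f = -1.8 log₁₀[(4.55e-05/3.7)^1.11 + 6.9/3.23e+04] = -1.8 log₁₀[3.55e-06 + 0.000214] = 6.594, so f = 0.023.
Darcy-Weisbach: ΔP = f(L/D)(ρV²/2) = 0.023·(125/0.0505)·(998·0.5775²/2) = 0.023·2475·166.4 = 9474 Pa.
ΔP = 9474 Pa = 0.0947 bar.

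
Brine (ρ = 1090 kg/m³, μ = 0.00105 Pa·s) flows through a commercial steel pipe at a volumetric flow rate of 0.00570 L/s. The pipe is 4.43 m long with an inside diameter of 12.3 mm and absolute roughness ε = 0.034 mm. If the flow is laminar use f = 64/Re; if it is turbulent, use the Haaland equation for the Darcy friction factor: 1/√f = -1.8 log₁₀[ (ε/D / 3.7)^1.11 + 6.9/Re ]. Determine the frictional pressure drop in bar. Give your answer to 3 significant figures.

Q = 0.00570 L/s = 0.00570/1000 = 5.7e-06 m³/s.
Cross-sectional area A = πD²/4 = π(0.0123)²/4 = 0.0001188 m²; mean velocity V = Q/A = 5.7e-06/0.0001188 = 0.04797 m/s.
Reynolds number Re = ρVD/μ = 1090 · 0.04797 · 0.0123 / 0.00105 = 612.5.
Re < 2300 → laminar flow, so f = 64/Re = 64/612.5 = 0.1045 (the turbulent correlation is not needed).
Darcy-Weisbach: ΔP = f(L/D)(ρV²/2) = 0.1045·(4.43/0.0123)·(1090·0.04797²/2) = 0.1045·360.2·1.254 = 47.2 Pa.
ΔP = 47.2 Pa = 4.72×10^-4 bar.

ΔP ≈ 4.72×10^-4 bar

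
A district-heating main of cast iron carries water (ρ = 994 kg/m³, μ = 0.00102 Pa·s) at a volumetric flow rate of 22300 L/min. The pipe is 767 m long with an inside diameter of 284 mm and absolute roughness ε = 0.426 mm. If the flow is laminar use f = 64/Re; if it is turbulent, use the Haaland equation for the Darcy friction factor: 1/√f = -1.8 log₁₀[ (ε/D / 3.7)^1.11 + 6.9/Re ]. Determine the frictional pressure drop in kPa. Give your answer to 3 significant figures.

ΔP ≈ 1010 kPa

Q = 22300 L/min = 22300/60000 = 0.3717 m³/s.
Cross-sectional area A = πD²/4 = π(0.284)²/4 = 0.06335 m²; mean velocity V = Q/A = 0.3717/0.06335 = 5.867 m/s.
Reynolds number Re = ρVD/μ = 994 · 5.867 · 0.284 / 0.00102 = 1.624e+06.
Re > 4000 → turbulent. Relative roughness ε/D = 0.000426/0.284 = 0.0015. Haaland: 1/√f = -1.8 log₁₀[(0.0015/3.7)^1.11 + 6.9/1.624e+06] = -1.8 log₁₀[0.000172 + 4.25e-06] = 6.758, so f = 0.02189.
Darcy-Weisbach: ΔP = f(L/D)(ρV²/2) = 0.02189·(767/0.284)·(994·5.867²/2) = 0.02189·2701·1.711e+04 = 1.012e+06 Pa.
ΔP = 1.012e+06 Pa = 1010 kPa.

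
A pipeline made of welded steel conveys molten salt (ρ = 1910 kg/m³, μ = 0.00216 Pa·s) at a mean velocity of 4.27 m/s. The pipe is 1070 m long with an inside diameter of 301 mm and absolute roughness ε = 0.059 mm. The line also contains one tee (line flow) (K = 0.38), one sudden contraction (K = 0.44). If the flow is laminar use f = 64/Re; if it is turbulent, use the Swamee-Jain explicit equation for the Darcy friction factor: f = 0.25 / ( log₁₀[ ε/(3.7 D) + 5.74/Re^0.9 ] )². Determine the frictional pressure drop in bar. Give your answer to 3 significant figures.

Reynolds number Re = ρVD/μ = 1910 · 4.27 · 0.301 / 0.00216 = 1.137e+06.
Re > 4000 → turbulent. Relative roughness ε/D = 5.9e-05/0.301 = 0.000196. Swamee-Jain: f = 0.25/(log₁₀[0.000196/3.7 + 5.74/1.137e+06^0.9])² = 0.25/(log₁₀[5.3e-05 + 2.04e-05])² = 0.25/(-4.135)² = 0.01462.
Total minor-loss coefficient ΣK = 1·0.38 + 1·0.44 = 0.82.
ΔP = [f·L/D + ΣK]·(ρV²/2) = [0.01462·1070/0.301 + 0.82]·(1910·4.27²/2) = [51.99 + 0.82]·1.741e+04 = 9.195e+05 Pa.
ΔP = 9.195e+05 Pa = 9.19 bar.

ΔP ≈ 9.19 bar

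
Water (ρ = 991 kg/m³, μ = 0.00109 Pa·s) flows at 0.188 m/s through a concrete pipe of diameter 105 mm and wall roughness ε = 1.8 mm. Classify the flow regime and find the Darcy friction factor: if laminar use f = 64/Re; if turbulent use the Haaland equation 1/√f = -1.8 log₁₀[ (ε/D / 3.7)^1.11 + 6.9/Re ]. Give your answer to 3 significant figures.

f ≈ 0.0482

Re = ρVD/μ = 991·0.188·0.105/0.00109 = 1.795e+04.
Re > 4000 → turbulent. ε/D = 0.0018/0.105 = 0.0171; Haaland: 1/√f = -1.8 log₁₀[0.00257 + 0.000384] = 4.554, so f = 0.04821.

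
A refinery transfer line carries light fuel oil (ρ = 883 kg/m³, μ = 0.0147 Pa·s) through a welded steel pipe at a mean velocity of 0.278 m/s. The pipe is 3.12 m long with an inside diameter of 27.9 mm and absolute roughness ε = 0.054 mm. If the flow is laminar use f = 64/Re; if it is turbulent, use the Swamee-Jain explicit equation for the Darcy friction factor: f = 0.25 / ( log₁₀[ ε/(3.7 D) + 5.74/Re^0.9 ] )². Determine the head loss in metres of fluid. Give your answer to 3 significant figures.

h_f ≈ 0.0605 m

Reynolds number Re = ρVD/μ = 883 · 0.278 · 0.0279 / 0.0147 = 465.9.
Re < 2300 → laminar flow, so f = 64/Re = 64/465.9 = 0.1374 (the turbulent correlation is not needed).
Darcy-Weisbach: ΔP = f(L/D)(ρV²/2) = 0.1374·(3.12/0.0279)·(883·0.278²/2) = 0.1374·111.8·34.12 = 524.2 Pa.
Head loss h_f = ΔP/(ρg) = 524.2/(883·9.81) = 0.0605 m.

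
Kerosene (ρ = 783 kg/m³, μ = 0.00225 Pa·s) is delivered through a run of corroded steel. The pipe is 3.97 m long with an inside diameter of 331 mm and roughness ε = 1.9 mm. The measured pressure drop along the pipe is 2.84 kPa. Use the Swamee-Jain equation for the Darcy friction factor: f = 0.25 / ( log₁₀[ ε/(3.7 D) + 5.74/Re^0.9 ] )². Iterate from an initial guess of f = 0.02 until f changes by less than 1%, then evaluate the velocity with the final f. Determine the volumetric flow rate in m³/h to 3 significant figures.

Q ≈ 1350 m³/h

Rearranging Darcy-Weisbach: V = √(2·ΔP·D/(f·L·ρ)). With ε/D = 0.0019/0.331 = 0.00574, iterate starting from f = 0.02:
  f = 0.02 → V = √(2·2840·0.331/(0.02·3.97·783)) = 5.499 m/s; Re = ρVD/μ = 6.334e+05; f → 0.03189
  f = 0.03189 → V = 4.355 m/s; Re = 5.016e+05; f → 0.03194
Converged (Δf/f < 1%). With the final f = 0.03194: V = √(2·2840·0.331/(0.03194·3.97·783)) = 4.351 m/s.
Q = V·A = 4.351·(π/4·0.331²) = 0.3744 m³/s = 1350 m³/h.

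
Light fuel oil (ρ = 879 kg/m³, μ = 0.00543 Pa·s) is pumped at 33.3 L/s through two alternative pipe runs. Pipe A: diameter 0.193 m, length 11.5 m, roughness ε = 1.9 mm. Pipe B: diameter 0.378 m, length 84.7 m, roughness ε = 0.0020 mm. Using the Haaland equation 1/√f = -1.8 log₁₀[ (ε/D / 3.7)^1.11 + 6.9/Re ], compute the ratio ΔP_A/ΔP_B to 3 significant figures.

ΔP_A/ΔP_B ≈ 5.83

Pipe A: V = Q/A = 0.0333/0.02926 = 1.138 m/s; Re = 3.556e+04; ε/D = 0.00984; Haaland → f = 0.03933; ΔP_A = f(L/D)(ρV²/2) = 1334 Pa.
Pipe B: V = Q/A = 0.0333/0.1122 = 0.2967 m/s; Re = 1.816e+04; ε/D = 5.29e-06; Haaland → f = 0.02639; ΔP_B = f(L/D)(ρV²/2) = 228.8 Pa.
ΔP_A/ΔP_B = 1334/228.8 = 5.83.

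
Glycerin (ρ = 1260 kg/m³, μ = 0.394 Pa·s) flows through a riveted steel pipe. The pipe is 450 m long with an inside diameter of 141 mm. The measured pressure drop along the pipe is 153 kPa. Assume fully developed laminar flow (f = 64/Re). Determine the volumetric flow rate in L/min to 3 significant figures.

Q ≈ 502 L/min

For laminar flow, f = 64/Re with Re = ρVD/μ, so Darcy-Weisbach reduces to ΔP = 32μLV/D². Solving for V: V = ΔP·D²/(32μL) = 1.53e+05·(0.141)²/(32·0.394·450) = 0.5361 m/s.
Check: Re = ρVD/μ = 1260·0.5361·0.141/0.394 = 241.7 < 2300, so the laminar assumption holds.
Q = V·A = 0.5361·(π/4·0.141²) = 0.008371 m³/s = 502 L/min.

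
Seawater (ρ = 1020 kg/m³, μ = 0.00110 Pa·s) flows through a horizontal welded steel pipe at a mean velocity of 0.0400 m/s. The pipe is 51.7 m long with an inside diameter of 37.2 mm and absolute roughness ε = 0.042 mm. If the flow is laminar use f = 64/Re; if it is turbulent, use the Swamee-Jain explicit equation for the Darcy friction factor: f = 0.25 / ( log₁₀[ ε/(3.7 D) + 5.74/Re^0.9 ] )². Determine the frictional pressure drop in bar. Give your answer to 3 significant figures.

Reynolds number Re = ρVD/μ = 1020 · 0.04 · 0.0372 / 0.0011 = 1380.
Re < 2300 → laminar flow, so f = 64/Re = 64/1380 = 0.04638 (the turbulent correlation is not needed).
Darcy-Weisbach: ΔP = f(L/D)(ρV²/2) = 0.04638·(51.7/0.0372)·(1020·0.04²/2) = 0.04638·1390·0.816 = 52.6 Pa.
ΔP = 52.6 Pa = 5.26×10^-4 bar.

ΔP ≈ 5.26×10^-4 bar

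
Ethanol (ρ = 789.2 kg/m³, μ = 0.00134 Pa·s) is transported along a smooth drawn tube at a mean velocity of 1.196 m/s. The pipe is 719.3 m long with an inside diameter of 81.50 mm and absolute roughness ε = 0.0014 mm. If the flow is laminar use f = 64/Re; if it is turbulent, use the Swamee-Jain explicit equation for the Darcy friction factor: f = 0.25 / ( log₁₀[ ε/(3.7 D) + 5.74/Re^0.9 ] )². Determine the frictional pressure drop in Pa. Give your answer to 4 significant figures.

Reynolds number Re = ρVD/μ = 789.2 · 1.196 · 0.0815 / 0.00134 = 5.741e+04.
Re > 4000 → turbulent. Relative roughness ε/D = 1.4e-06/0.0815 = 1.72e-05. Swamee-Jain: f = 0.25/(log₁₀[1.72e-05/3.7 + 5.74/5.741e+04^0.9])² = 0.25/(log₁₀[4.64e-06 + 0.000299])² = 0.25/(-3.517)² = 0.02021.
Darcy-Weisbach: ΔP = f(L/D)(ρV²/2) = 0.02021·(719.3/0.0815)·(789.2·1.196²/2) = 0.02021·8826·564.4 = 1.007e+05 Pa.

ΔP ≈ 100700 Pa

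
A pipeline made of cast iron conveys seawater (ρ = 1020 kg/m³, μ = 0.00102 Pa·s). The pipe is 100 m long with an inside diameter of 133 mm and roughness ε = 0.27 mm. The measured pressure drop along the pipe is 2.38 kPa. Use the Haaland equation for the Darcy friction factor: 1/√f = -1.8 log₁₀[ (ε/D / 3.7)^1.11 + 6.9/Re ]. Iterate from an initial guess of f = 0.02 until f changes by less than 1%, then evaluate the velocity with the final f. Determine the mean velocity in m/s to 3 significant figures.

V ≈ 0.491 m/s

Rearranging Darcy-Weisbach: V = √(2·ΔP·D/(f·L·ρ)). With ε/D = 0.00027/0.133 = 0.00203, iterate starting from f = 0.02:
  f = 0.02 → V = √(2·2380·0.133/(0.02·100·1020)) = 0.5571 m/s; Re = ρVD/μ = 7.409e+04; f → 0.02553
  f = 0.02553 → V = 0.4931 m/s; Re = 6.558e+04; f → 0.02576
Converged (Δf/f < 1%). With the final f = 0.02576: V = √(2·2380·0.133/(0.02576·100·1020)) = 0.4909 m/s.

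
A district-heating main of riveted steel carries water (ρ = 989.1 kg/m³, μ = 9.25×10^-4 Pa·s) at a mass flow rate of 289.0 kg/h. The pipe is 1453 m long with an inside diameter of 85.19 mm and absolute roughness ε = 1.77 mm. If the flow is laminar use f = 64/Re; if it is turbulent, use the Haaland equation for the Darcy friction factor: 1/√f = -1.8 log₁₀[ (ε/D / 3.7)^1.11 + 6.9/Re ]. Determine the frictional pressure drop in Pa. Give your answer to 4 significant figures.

ṁ = 289.0 kg/h = 289.0/3600 = 0.08028 kg/s.
A = πD²/4 = π(0.08519)²/4 = 0.0057 m²; mean velocity V = ṁ/(ρA) = 0.08028/(989.1 · 0.0057) = 0.01424 m/s.
Reynolds number Re = ρVD/μ = 989.1 · 0.01424 · 0.08519 / 0.000925 = 1297.
Re < 2300 → laminar flow, so f = 64/Re = 64/1297 = 0.04934 (the turbulent correlation is not needed).
Darcy-Weisbach: ΔP = f(L/D)(ρV²/2) = 0.04934·(1453/0.08519)·(989.1·0.01424²/2) = 0.04934·1.706e+04·0.1003 = 84.39 Pa.

ΔP ≈ 84.39 Pa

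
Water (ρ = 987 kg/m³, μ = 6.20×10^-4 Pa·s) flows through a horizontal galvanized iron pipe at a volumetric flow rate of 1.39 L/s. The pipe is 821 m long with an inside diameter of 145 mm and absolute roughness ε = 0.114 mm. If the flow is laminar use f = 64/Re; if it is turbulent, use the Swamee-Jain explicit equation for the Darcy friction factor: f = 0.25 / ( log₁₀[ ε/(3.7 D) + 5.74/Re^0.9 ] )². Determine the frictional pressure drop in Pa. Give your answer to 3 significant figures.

ΔP ≈ 551 Pa

Q = 1.39 L/s = 1.39/1000 = 0.00139 m³/s.
Cross-sectional area A = πD²/4 = π(0.145)²/4 = 0.01651 m²; mean velocity V = Q/A = 0.00139/0.01651 = 0.08418 m/s.
Reynolds number Re = ρVD/μ = 987 · 0.08418 · 0.145 / 0.00062 = 1.943e+04.
Re > 4000 → turbulent. Relative roughness ε/D = 0.000114/0.145 = 0.000786. Swamee-Jain: f = 0.25/(log₁₀[0.000786/3.7 + 5.74/1.943e+04^0.9])² = 0.25/(log₁₀[0.000212 + 0.000793])² = 0.25/(-2.998)² = 0.02782.
Darcy-Weisbach: ΔP = f(L/D)(ρV²/2) = 0.02782·(821/0.145)·(987·0.08418²/2) = 0.02782·5662·3.497 = 550.8 Pa.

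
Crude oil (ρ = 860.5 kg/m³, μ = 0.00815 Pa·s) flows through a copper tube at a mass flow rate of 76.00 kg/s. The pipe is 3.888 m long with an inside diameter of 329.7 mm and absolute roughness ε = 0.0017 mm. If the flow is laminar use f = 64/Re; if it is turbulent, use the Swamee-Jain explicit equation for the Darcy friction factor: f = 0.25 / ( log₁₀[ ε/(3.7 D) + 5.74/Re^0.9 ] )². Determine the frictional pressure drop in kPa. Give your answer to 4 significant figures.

A = πD²/4 = π(0.3297)²/4 = 0.08537 m²; mean velocity V = ṁ/(ρA) = 76/(860.5 · 0.08537) = 1.035 m/s.
Reynolds number Re = ρVD/μ = 860.5 · 1.035 · 0.3297 / 0.00815 = 3.601e+04.
Re > 4000 → turbulent. Relative roughness ε/D = 1.7e-06/0.3297 = 5.16e-06. Swamee-Jain: f = 0.25/(log₁₀[5.16e-06/3.7 + 5.74/3.601e+04^0.9])² = 0.25/(log₁₀[1.39e-06 + 0.000455])² = 0.25/(-3.341)² = 0.0224.
Darcy-Weisbach: ΔP = f(L/D)(ρV²/2) = 0.0224·(3.888/0.3297)·(860.5·1.035²/2) = 0.0224·11.79·460.5 = 121.6 Pa.
ΔP = 121.6 Pa = 0.1216 kPa.

ΔP ≈ 0.1216 kPa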